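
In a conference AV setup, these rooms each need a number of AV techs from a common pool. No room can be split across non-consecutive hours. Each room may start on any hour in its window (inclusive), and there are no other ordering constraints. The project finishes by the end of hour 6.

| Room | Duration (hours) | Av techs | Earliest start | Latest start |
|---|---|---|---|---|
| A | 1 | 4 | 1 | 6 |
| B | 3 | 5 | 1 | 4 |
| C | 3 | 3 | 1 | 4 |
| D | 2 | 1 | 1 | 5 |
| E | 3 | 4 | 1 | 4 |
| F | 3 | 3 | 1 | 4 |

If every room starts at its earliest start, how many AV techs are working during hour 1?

20

At early start, hour 1 has: A, B, C, D, E, F.
Demand: 4 + 5 + 3 + 1 + 4 + 3 = 20.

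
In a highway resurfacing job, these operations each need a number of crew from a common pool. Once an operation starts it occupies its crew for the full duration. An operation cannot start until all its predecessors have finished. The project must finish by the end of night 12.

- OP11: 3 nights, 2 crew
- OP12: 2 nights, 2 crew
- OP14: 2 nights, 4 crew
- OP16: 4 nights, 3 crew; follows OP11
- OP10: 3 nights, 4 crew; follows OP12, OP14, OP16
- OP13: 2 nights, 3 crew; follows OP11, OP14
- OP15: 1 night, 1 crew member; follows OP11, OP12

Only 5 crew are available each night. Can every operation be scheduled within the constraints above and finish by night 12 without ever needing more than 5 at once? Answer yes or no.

no

The minimum achievable peak is 6; 5 < 6, so no feasible schedule stays within the cap.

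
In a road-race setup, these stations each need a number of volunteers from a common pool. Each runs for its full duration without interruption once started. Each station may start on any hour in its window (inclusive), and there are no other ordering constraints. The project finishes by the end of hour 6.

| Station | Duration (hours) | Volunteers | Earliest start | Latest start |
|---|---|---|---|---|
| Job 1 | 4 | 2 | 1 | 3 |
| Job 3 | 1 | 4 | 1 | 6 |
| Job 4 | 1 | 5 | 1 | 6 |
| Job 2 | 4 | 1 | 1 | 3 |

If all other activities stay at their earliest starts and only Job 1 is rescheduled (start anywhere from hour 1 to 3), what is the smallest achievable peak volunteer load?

10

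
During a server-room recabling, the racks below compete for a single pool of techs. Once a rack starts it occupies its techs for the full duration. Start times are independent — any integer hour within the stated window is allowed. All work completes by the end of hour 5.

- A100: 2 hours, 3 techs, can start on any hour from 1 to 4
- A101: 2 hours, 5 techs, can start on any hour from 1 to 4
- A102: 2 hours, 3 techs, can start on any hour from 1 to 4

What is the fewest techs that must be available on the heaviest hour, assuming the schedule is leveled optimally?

Early-start (A100@1, A101@1, A102@1) gives peak 11: h1:11  h2:11  h3:0  h4:0  h5:0.
Shift A101→3.
Schedule A100@1, A101@3, A102@1: h1:6  h2:6  h3:5  h4:5  h5:0 — peak 6.

6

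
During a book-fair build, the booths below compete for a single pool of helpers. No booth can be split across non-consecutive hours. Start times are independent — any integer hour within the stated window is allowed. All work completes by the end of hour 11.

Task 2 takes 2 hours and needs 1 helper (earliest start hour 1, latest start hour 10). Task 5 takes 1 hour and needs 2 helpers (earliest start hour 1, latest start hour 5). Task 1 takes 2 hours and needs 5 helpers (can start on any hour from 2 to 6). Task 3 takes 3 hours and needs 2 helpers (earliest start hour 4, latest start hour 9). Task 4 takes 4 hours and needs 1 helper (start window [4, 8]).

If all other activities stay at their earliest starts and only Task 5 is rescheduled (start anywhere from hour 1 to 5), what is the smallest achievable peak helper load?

Task 5@1: h1:3  h2:6  h3:5  h4:3  h5:3  h6:3  h7:1  h8:0  h9:0  h10:0  h11:0 → peak 6
Task 5@2: h1:1  h2:8  h3:5  h4:3  h5:3  h6:3  h7:1  h8:0  h9:0  h10:0  h11:0 → peak 8
Task 5@3: h1:1  h2:6  h3:7  h4:3  h5:3  h6:3  h7:1  h8:0  h9:0  h10:0  h11:0 → peak 7
Task 5@4: h1:1  h2:6  h3:5  h4:5  h5:3  h6:3  h7:1  h8:0  h9:0  h10:0  h11:0 → peak 6
Task 5@5: h1:1  h2:6  h3:5  h4:3  h5:5  h6:3  h7:1  h8:0  h9:0  h10:0  h11:0 → peak 6
Best is Task 5@1, peak 6.

6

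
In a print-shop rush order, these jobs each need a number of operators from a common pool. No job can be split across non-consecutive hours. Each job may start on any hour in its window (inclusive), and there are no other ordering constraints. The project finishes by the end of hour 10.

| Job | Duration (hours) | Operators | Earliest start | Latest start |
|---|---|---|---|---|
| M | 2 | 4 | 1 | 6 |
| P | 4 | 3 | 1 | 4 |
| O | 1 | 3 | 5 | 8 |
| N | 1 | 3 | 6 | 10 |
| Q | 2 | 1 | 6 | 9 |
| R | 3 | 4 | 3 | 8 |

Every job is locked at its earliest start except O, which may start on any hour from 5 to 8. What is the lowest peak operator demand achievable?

O@5: h1:7  h2:7  h3:7  h4:7  h5:7  h6:4  h7:1  h8:0  h9:0  h10:0 → peak 7
O@6: h1:7  h2:7  h3:7  h4:7  h5:4  h6:7  h7:1  h8:0  h9:0  h10:0 → peak 7
O@7: h1:7  h2:7  h3:7  h4:7  h5:4  h6:4  h7:4  h8:0  h9:0  h10:0 → peak 7
O@8: h1:7  h2:7  h3:7  h4:7  h5:4  h6:4  h7:1  h8:3  h9:0  h10:0 → peak 7
Best is O@5, peak 7.

7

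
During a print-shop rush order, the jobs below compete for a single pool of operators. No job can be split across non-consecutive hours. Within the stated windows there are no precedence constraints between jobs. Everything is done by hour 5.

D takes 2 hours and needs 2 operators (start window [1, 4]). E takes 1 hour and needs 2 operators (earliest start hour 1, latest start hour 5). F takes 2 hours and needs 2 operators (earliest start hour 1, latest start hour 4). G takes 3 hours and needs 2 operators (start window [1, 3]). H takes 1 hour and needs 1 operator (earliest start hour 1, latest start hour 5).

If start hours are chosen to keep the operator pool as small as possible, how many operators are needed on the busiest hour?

4

Early-start (D@1, E@1, F@1, G@1, H@1) gives peak 9: h1:9  h2:6  h3:2  h4:0  h5:0.
Shift F→2, G→3, H→4.
Schedule D@1, E@1, F@2, G@3, H@4: h1:4  h2:4  h3:4  h4:3  h5:2 — peak 4.
Total operator-hours = 17 over 5 hours ⇒ peak ≥ ⌈17/5⌉ = 4, so 4 is optimal.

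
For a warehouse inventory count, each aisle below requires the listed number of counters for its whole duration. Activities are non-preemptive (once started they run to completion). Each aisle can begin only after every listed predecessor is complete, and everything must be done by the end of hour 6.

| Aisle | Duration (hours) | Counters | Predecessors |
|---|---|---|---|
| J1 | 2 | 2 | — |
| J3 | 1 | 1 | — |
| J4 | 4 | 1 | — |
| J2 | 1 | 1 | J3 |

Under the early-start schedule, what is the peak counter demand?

Early-start schedule: J1@1, J3@1, J4@1, J2@2.
Load per hour: hour 1: 4, hour 2: 4, hour 3: 1, hour 4: 1, hour 5: 0, hour 6: 0.
Peak is 4.

4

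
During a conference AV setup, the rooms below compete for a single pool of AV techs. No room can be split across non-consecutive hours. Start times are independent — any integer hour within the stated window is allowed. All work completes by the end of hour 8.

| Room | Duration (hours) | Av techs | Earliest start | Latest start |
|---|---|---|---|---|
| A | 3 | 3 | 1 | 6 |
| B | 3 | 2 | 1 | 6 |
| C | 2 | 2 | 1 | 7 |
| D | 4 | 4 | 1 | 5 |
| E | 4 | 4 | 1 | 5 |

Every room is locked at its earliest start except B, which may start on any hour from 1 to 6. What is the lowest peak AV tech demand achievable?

13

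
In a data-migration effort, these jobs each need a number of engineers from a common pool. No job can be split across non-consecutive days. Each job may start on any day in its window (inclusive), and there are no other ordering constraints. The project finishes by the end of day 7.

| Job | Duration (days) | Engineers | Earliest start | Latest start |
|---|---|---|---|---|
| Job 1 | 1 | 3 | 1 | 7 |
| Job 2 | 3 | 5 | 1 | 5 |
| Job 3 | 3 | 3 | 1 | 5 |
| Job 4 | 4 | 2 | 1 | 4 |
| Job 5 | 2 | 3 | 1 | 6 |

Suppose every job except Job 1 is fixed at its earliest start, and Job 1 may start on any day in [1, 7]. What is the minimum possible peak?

Job 1@1: d1:16  d2:13  d3:10  d4:2  d5:0  d6:0  d7:0 → peak 16
Job 1@2: d1:13  d2:16  d3:10  d4:2  d5:0  d6:0  d7:0 → peak 16
Job 1@3: d1:13  d2:13  d3:13  d4:2  d5:0  d6:0  d7:0 → peak 13
Job 1@4: d1:13  d2:13  d3:10  d4:5  d5:0  d6:0  d7:0 → peak 13
Job 1@5: d1:13  d2:13  d3:10  d4:2  d5:3  d6:0  d7:0 → peak 13
Job 1@6: d1:13  d2:13  d3:10  d4:2  d5:0  d6:3  d7:0 → peak 13
Job 1@7: d1:13  d2:13  d3:10  d4:2  d5:0  d6:0  d7:3 → peak 13
Best is Job 1@3, peak 13.

13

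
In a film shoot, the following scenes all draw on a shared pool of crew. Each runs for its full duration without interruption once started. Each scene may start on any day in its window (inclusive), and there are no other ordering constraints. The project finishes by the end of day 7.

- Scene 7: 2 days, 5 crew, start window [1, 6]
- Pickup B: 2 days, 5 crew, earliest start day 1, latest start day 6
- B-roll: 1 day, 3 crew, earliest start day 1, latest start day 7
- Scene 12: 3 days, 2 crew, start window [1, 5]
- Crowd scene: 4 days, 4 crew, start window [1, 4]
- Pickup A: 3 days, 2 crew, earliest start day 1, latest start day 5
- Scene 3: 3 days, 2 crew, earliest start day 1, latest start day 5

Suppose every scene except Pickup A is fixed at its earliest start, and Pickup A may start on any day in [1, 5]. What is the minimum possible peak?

21

Pickup A@1: d1:23  d2:20  d3:10  d4:4  d5:0  d6:0  d7:0 → peak 23
Pickup A@2: d1:21  d2:20  d3:10  d4:6  d5:0  d6:0  d7:0 → peak 21
Pickup A@3: d1:21  d2:18  d3:10  d4:6  d5:2  d6:0  d7:0 → peak 21
Pickup A@4: d1:21  d2:18  d3:8  d4:6  d5:2  d6:2  d7:0 → peak 21
Pickup A@5: d1:21  d2:18  d3:8  d4:4  d5:2  d6:2  d7:2 → peak 21
Best is Pickup A@2, peak 21.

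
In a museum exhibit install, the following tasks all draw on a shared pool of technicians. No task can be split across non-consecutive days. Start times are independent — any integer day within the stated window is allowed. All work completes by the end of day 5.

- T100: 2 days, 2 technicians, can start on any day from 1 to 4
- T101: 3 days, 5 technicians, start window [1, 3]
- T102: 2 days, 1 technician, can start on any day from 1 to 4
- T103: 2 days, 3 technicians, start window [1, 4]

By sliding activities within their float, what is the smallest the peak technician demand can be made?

Early-start (T100@1, T101@1, T102@1, T103@1) gives peak 11: d1:11  d2:11  d3:5  d4:0  d5:0.
Shift T101→3.
Schedule T100@1, T101@3, T102@1, T103@1: d1:6  d2:6  d3:5  d4:5  d5:5 — peak 6.
Total technician-days = 27 over 5 days ⇒ peak ≥ ⌈27/5⌉ = 6, so 6 is optimal.

6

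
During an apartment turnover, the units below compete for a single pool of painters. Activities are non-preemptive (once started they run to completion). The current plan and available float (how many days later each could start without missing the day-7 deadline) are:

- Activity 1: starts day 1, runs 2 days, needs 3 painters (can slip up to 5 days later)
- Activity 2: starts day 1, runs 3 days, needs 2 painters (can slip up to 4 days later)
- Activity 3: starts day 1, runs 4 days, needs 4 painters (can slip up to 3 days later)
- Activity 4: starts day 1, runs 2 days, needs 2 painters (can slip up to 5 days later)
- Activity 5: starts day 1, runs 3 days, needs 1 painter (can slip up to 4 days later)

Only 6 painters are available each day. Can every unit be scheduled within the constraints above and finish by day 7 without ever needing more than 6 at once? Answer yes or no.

yes

Schedule Activity 1@1, Activity 2@1, Activity 3@4, Activity 4@3, Activity 5@1: d1:6  d2:6  d3:5  d4:6  d5:4  d6:4  d7:4 — peak 6 ≤ 6.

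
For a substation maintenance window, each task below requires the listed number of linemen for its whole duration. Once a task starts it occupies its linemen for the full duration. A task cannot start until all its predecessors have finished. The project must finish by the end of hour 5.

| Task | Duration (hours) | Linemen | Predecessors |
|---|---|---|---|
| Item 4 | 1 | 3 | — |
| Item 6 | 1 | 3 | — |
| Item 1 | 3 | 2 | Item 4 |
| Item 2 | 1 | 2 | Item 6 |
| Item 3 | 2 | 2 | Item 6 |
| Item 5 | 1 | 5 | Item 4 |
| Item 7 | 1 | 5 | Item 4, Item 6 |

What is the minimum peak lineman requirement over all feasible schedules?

7

Early-start (Item 4@1, Item 6@1, Item 1@2, Item 2@2, Item 3@2, Item 5@2, Item 7@2) gives peak 16: h1:6  h2:16  h3:4  h4:2  h5:0.
Shift Item 5→4, Item 7→5.
Schedule Item 4@1, Item 6@1, Item 1@2, Item 2@2, Item 3@2, Item 5@4, Item 7@5: h1:6  h2:6  h3:4  h4:7  h5:5 — peak 7.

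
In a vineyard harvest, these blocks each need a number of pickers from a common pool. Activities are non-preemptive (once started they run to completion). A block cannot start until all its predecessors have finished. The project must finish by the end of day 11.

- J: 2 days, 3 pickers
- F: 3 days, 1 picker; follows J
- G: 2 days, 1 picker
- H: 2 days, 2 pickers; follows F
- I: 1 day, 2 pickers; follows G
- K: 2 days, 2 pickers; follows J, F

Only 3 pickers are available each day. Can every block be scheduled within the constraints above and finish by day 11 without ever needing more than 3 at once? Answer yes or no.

Schedule J@1, F@3, G@3, H@6, I@5, K@8: d1:3  d2:3  d3:2  d4:2  d5:3  d6:2  d7:2  d8:2  d9:2  d10:0  d11:0 — peak 3 ≤ 3.

yes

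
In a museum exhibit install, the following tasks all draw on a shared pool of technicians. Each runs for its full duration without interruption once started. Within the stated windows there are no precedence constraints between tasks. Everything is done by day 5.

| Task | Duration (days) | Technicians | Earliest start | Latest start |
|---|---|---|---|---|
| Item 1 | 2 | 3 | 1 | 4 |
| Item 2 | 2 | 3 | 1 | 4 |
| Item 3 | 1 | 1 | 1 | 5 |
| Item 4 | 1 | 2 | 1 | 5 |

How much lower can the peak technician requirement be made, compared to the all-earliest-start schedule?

Early-start peak: d1:9  d2:6  d3:0  d4:0  d5:0 ⇒ 9.
Leveled (Item 1@1, Item 2@3, Item 3@5, Item 4@5): d1:3  d2:3  d3:3  d4:3  d5:3 ⇒ 3.
Reduction 9 − 3 = 6.

6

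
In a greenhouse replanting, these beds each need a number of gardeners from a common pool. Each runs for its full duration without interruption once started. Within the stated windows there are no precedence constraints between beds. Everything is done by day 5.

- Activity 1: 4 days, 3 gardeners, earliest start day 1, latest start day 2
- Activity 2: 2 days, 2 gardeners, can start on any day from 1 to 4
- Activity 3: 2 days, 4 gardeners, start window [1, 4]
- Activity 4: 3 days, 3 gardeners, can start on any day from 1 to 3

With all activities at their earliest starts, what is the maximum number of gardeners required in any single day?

12

Early-start schedule: Activity 1@1, Activity 2@1, Activity 3@1, Activity 4@1.
Load per day: day 1: 12, day 2: 12, day 3: 6, day 4: 3, day 5: 0.
Peak is 12.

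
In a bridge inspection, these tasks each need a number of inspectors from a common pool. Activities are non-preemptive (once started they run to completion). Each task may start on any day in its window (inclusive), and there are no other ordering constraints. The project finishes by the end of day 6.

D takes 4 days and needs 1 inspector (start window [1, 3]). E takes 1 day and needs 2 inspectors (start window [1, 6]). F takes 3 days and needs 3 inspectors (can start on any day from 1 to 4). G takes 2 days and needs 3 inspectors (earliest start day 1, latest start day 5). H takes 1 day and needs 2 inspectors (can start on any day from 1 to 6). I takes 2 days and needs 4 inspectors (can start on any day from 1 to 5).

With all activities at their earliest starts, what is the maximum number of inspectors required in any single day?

15

Early-start schedule: D@1, E@1, F@1, G@1, H@1, I@1.
Load per day: day 1: 15, day 2: 11, day 3: 4, day 4: 1, day 5: 0, day 6: 0.
Peak is 15.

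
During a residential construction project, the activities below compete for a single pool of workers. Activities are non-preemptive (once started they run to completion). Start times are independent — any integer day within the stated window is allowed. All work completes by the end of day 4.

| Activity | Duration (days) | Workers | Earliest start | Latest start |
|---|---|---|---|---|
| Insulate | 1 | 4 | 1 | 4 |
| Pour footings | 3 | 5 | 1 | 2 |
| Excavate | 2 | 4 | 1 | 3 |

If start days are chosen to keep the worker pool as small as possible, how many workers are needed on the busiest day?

9

Early-start (Insulate@1, Pour footings@1, Excavate@1) gives peak 13: d1:13  d2:9  d3:5  d4:0.
Shift Excavate→2.
Schedule Insulate@1, Pour footings@1, Excavate@2: d1:9  d2:9  d3:9  d4:0 — peak 9.
No arrangement of the 24 feasible schedules does better.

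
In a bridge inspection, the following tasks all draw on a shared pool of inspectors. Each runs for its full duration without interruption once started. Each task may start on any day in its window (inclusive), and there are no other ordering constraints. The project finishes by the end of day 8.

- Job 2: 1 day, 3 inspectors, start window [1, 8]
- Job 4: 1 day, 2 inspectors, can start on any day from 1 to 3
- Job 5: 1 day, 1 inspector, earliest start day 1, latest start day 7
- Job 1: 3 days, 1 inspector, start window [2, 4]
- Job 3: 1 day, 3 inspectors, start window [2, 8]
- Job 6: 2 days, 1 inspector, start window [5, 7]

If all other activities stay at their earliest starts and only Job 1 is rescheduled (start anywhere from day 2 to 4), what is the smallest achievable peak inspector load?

6

Job 1@2: d1:6  d2:4  d3:1  d4:1  d5:1  d6:1  d7:0  d8:0 → peak 6
Job 1@3: d1:6  d2:3  d3:1  d4:1  d5:2  d6:1  d7:0  d8:0 → peak 6
Job 1@4: d1:6  d2:3  d3:0  d4:1  d5:2  d6:2  d7:0  d8:0 → peak 6
Best is Job 1@2, peak 6.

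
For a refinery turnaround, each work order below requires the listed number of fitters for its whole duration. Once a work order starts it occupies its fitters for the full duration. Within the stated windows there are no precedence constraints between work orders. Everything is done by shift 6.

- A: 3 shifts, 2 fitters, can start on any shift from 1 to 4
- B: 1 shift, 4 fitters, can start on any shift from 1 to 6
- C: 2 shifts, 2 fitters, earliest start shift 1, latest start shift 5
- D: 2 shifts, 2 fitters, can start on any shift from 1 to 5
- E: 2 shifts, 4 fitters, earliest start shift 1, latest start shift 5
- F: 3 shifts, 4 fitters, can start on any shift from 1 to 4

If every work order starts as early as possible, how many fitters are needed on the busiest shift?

18

Early-start schedule: A@1, B@1, C@1, D@1, E@1, F@1.
Load per shift: shift 1: 18, shift 2: 14, shift 3: 6, shift 4: 0, shift 5: 0, shift 6: 0.
Peak is 18.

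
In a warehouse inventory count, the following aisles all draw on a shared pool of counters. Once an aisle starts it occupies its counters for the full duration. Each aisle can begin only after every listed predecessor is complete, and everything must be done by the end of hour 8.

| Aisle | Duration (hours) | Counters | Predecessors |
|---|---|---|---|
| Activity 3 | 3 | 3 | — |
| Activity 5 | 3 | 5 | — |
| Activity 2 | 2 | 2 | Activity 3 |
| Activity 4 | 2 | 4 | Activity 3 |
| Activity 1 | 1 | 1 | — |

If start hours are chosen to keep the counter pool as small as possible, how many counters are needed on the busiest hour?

6

Early-start (Activity 3@1, Activity 5@1, Activity 2@4, Activity 4@4, Activity 1@1) gives peak 9: h1:9  h2:8  h3:8  h4:6  h5:6  h6:0  h7:0  h8:0.
Shift Activity 5→4, Activity 2→7, Activity 4→7.
Schedule Activity 3@1, Activity 5@4, Activity 2@7, Activity 4@7, Activity 1@1: h1:4  h2:3  h3:3  h4:5  h5:5  h6:5  h7:6  h8:6 — peak 6.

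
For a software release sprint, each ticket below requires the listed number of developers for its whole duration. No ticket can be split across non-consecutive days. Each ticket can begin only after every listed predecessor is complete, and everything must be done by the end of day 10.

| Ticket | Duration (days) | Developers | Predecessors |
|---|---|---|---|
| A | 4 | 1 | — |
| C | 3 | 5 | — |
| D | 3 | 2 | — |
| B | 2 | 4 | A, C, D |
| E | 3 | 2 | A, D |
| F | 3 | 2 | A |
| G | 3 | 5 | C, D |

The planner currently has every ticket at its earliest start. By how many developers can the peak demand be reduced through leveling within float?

5

Early-start peak: d1:8  d2:8  d3:8  d4:6  d5:13  d6:13  d7:4  d8:0  d9:0  d10:0 ⇒ 13.
Leveled (A@1, C@1, D@1, B@5, E@5, F@5, G@8): d1:8  d2:8  d3:8  d4:1  d5:8  d6:8  d7:4  d8:5  d9:5  d10:5 ⇒ 8.
Reduction 13 − 8 = 5.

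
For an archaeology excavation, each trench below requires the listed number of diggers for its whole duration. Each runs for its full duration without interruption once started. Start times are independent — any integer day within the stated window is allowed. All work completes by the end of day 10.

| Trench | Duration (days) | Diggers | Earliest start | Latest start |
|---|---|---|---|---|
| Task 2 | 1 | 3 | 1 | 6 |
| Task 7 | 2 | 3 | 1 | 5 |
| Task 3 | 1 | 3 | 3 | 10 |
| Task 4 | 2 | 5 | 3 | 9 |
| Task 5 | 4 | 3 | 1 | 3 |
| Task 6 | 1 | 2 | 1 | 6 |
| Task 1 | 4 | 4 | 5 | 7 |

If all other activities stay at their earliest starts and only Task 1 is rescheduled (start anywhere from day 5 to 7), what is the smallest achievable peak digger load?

Task 1@5: d1:11  d2:6  d3:11  d4:8  d5:4  d6:4  d7:4  d8:4  d9:0  d10:0 → peak 11
Task 1@6: d1:11  d2:6  d3:11  d4:8  d5:0  d6:4  d7:4  d8:4  d9:4  d10:0 → peak 11
Task 1@7: d1:11  d2:6  d3:11  d4:8  d5:0  d6:0  d7:4  d8:4  d9:4  d10:4 → peak 11
Best is Task 1@5, peak 11.

11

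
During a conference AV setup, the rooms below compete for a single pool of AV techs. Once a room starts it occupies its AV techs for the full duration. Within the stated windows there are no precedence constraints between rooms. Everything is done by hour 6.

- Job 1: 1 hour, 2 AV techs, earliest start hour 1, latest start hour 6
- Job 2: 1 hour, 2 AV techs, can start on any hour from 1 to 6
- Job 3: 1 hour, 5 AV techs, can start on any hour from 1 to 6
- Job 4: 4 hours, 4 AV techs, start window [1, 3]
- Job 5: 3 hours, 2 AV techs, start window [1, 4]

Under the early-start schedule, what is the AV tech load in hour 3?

6

At early start, hour 3 has: Job 4, Job 5.
Demand: 4 + 2 = 6.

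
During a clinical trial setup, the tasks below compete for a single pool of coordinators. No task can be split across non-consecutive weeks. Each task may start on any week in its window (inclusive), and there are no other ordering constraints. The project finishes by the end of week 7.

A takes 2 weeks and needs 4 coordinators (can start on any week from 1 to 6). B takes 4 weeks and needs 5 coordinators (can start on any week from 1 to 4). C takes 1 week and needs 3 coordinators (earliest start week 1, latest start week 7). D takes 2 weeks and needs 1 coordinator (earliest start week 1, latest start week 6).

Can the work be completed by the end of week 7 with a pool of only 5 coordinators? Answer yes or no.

Schedule A@1, B@3, C@7, D@1: w1:5  w2:5  w3:5  w4:5  w5:5  w6:5  w7:3 — peak 5 ≤ 5.

yes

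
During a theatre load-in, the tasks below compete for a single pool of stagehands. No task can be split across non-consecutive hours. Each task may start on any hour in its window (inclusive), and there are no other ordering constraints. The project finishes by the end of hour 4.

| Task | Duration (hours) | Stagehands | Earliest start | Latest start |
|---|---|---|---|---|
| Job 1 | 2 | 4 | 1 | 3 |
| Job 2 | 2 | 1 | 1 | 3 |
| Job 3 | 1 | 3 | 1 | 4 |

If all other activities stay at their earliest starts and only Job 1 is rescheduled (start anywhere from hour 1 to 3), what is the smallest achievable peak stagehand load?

4

Job 1@1: h1:8  h2:5  h3:0  h4:0 → peak 8
Job 1@2: h1:4  h2:5  h3:4  h4:0 → peak 5
Job 1@3: h1:4  h2:1  h3:4  h4:4 → peak 4
Best is Job 1@3, peak 4.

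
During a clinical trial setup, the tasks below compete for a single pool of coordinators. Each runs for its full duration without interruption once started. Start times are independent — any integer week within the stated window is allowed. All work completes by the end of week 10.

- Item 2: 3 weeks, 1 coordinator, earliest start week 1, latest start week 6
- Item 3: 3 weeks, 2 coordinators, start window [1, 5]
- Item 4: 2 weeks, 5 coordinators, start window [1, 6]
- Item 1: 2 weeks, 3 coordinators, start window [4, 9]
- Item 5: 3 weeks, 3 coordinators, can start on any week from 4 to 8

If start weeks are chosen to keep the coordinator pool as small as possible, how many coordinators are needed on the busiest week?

5

Early-start (Item 2@1, Item 3@1, Item 4@1, Item 1@4, Item 5@4) gives peak 8: w1:8  w2:8  w3:3  w4:6  w5:6  w6:3  w7:0  w8:0  w9:0  w10:0.
Shift Item 4→4, Item 1→6, Item 5→8.
Schedule Item 2@1, Item 3@1, Item 4@4, Item 1@6, Item 5@8: w1:3  w2:3  w3:3  w4:5  w5:5  w6:3  w7:3  w8:3  w9:3  w10:3 — peak 5.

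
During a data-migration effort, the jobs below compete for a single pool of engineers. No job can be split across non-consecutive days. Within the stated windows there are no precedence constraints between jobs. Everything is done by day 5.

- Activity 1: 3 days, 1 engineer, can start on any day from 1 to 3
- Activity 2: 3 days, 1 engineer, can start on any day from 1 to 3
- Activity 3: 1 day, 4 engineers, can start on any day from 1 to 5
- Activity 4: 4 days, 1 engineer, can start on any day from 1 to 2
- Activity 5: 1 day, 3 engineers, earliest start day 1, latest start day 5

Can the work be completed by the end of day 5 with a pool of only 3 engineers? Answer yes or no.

Total engineer-days = 17; over 5 days the average is 17/5 > 3, so some day must exceed 3.

no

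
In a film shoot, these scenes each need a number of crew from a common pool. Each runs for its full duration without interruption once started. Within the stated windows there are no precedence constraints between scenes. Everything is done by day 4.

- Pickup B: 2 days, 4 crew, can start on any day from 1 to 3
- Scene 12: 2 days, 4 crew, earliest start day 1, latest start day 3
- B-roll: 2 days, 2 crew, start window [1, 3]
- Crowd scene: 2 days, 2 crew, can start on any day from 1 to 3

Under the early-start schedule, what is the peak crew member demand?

Early-start schedule: Pickup B@1, Scene 12@1, B-roll@1, Crowd scene@1.
Load per day: day 1: 12, day 2: 12, day 3: 0, day 4: 0.
Peak is 12.

12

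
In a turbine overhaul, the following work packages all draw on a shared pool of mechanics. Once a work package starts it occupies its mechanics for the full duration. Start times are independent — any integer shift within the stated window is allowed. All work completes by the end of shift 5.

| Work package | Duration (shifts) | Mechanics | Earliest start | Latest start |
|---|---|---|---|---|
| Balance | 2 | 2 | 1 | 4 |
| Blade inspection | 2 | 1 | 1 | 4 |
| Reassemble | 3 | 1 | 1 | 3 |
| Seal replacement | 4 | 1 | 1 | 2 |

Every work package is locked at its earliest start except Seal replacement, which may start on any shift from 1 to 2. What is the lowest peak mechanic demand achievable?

5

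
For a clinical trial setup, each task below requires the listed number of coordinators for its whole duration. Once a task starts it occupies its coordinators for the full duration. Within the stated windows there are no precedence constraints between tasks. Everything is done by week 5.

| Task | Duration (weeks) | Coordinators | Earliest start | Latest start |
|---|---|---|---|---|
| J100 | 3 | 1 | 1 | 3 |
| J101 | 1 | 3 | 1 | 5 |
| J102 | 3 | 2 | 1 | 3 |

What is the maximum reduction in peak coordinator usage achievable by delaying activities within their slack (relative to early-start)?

Early-start peak: w1:6  w2:3  w3:3  w4:0  w5:0 ⇒ 6.
Leveled (J100@1, J101@4, J102@1): w1:3  w2:3  w3:3  w4:3  w5:0 ⇒ 3.
Reduction 6 − 3 = 3.

3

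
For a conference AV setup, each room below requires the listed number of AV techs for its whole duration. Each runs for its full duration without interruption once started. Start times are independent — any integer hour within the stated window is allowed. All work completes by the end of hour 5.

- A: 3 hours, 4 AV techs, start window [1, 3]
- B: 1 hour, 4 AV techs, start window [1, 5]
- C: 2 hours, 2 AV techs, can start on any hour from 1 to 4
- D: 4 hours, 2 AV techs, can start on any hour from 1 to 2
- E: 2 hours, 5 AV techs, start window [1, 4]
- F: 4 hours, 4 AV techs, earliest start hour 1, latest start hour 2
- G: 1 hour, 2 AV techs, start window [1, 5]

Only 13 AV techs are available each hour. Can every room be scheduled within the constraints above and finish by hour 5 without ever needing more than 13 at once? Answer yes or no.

yes

Schedule A@1, B@1, C@1, D@1, E@4, F@2, G@3: h1:12  h2:12  h3:12  h4:11  h5:9 — peak 12 ≤ 13.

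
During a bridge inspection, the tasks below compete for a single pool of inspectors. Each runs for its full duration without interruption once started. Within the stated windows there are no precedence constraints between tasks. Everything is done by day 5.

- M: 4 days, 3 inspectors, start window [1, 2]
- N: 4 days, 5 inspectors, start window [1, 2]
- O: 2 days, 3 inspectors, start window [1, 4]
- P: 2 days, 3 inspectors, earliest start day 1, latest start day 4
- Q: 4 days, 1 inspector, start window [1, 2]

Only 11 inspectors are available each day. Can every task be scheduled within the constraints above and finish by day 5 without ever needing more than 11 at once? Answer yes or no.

The minimum achievable peak is 12; 11 < 12, so no feasible schedule stays within the cap.

no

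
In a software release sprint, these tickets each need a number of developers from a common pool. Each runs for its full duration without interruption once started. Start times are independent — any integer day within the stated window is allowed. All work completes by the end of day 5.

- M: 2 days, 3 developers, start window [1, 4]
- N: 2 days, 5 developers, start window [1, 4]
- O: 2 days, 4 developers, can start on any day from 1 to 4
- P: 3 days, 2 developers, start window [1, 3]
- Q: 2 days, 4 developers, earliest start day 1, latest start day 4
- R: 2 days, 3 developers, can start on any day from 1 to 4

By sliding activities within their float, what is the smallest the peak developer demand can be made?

11

Early-start (M@1, N@1, O@1, P@1, Q@1, R@1) gives peak 21: d1:21  d2:21  d3:2  d4:0  d5:0.
Shift O→3, Q→3, R→4.
Schedule M@1, N@1, O@3, P@1, Q@3, R@4: d1:10  d2:10  d3:10  d4:11  d5:3 — peak 11.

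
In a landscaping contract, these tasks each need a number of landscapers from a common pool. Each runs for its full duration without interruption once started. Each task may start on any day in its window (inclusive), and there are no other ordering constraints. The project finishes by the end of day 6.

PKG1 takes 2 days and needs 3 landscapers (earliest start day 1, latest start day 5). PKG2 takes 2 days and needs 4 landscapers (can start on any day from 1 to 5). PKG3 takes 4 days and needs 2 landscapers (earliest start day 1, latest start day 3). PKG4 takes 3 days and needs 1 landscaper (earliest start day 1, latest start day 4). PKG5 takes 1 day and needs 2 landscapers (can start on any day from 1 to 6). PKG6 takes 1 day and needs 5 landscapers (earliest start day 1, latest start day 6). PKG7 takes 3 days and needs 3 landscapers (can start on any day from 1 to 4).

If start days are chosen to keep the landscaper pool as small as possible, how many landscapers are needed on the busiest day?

8

Early-start (PKG1@1, PKG2@1, PKG3@1, PKG4@1, PKG5@1, PKG6@1, PKG7@1) gives peak 20: d1:20  d2:13  d3:6  d4:2  d5:0  d6:0.
Shift PKG3→3, PKG5→3, PKG6→6, PKG7→3.
Schedule PKG1@1, PKG2@1, PKG3@3, PKG4@1, PKG5@3, PKG6@6, PKG7@3: d1:8  d2:8  d3:8  d4:5  d5:5  d6:7 — peak 8.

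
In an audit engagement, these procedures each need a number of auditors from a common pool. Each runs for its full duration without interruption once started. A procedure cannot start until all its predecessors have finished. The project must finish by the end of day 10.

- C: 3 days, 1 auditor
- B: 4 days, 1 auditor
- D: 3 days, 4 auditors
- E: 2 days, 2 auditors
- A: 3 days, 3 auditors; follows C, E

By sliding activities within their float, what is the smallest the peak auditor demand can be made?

Early-start (C@1, B@1, D@1, E@1, A@4) gives peak 8: d1:8  d2:8  d3:6  d4:4  d5:3  d6:3  d7:0  d8:0  d9:0  d10:0.
Shift D→5, A→8.
Schedule C@1, B@1, D@5, E@1, A@8: d1:4  d2:4  d3:2  d4:1  d5:4  d6:4  d7:4  d8:3  d9:3  d10:3 — peak 4.
Total auditor-days = 32 over 10 days ⇒ peak ≥ ⌈32/10⌉ = 4, so 4 is optimal.

4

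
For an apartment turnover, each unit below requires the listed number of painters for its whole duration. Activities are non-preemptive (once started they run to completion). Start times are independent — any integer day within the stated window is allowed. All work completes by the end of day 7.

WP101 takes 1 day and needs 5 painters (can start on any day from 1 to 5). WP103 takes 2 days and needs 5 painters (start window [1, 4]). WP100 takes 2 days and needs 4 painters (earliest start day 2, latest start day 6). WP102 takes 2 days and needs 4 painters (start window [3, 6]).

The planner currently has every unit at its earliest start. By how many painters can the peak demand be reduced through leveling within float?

5

Early-start peak: d1:10  d2:9  d3:8  d4:4  d5:0  d6:0  d7:0 ⇒ 10.
Leveled (WP101@1, WP103@2, WP100@4, WP102@6): d1:5  d2:5  d3:5  d4:4  d5:4  d6:4  d7:4 ⇒ 5.
Reduction 10 − 5 = 5.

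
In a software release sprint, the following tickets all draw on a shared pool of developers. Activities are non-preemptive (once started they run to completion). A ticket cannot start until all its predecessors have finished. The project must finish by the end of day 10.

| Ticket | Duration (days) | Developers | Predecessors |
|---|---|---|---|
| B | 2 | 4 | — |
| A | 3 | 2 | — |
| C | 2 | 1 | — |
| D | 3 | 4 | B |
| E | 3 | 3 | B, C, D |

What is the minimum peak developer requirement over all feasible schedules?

5

Early-start (B@1, A@1, C@1, D@3, E@6) gives peak 7: d1:7  d2:7  d3:6  d4:4  d5:4  d6:3  d7:3  d8:3  d9:0  d10:0.
Shift A→6.
Schedule B@1, A@6, C@1, D@3, E@6: d1:5  d2:5  d3:4  d4:4  d5:4  d6:5  d7:5  d8:5  d9:0  d10:0 — peak 5.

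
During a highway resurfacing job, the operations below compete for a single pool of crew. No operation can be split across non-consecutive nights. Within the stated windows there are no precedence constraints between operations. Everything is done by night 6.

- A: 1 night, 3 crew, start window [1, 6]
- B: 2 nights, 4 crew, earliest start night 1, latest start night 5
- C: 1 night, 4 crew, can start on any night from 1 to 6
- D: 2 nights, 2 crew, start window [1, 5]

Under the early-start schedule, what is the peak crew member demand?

13

Early-start schedule: A@1, B@1, C@1, D@1.
Load per night: night 1: 13, night 2: 6, night 3: 0, night 4: 0, night 5: 0, night 6: 0.
Peak is 13.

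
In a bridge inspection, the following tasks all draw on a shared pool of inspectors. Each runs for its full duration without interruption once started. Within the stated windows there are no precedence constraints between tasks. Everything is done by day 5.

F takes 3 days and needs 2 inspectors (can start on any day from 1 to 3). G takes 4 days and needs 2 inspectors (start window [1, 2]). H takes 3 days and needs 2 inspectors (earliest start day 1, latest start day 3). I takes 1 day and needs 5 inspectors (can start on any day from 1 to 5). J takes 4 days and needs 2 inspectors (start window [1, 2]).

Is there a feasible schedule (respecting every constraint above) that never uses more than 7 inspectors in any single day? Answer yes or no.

The minimum achievable peak is 8; 7 < 8, so no feasible schedule stays within the cap.

no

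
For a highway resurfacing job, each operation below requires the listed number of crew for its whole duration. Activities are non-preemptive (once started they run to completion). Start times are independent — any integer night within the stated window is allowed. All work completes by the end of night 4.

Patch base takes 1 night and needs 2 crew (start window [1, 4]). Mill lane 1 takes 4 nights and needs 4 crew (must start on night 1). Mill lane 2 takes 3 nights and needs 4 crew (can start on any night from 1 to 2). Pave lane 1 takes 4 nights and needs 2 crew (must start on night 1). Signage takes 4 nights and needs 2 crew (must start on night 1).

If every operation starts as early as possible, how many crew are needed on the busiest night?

14

Early-start schedule: Patch base@1, Mill lane 1@1, Mill lane 2@1, Pave lane 1@1, Signage@1.
Load per night: night 1: 14, night 2: 12, night 3: 12, night 4: 8.
Peak is 14.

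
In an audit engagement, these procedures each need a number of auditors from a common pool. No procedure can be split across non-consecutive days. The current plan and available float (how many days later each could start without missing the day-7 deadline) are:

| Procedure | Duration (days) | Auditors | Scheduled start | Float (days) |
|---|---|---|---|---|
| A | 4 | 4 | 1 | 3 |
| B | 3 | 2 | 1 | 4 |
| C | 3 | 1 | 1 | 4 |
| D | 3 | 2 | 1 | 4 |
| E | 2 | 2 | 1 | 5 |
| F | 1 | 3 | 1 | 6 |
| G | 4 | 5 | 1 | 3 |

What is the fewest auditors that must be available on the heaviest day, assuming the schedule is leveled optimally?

9

Early-start (A@1, B@1, C@1, D@1, E@1, F@1, G@1) gives peak 19: d1:19  d2:16  d3:14  d4:9  d5:0  d6:0  d7:0.
Shift E→5, F→7, G→4.
Schedule A@1, B@1, C@1, D@1, E@5, F@7, G@4: d1:9  d2:9  d3:9  d4:9  d5:7  d6:7  d7:8 — peak 9.
Total auditor-days = 58 over 7 days ⇒ peak ≥ ⌈58/7⌉ = 9, so 9 is optimal.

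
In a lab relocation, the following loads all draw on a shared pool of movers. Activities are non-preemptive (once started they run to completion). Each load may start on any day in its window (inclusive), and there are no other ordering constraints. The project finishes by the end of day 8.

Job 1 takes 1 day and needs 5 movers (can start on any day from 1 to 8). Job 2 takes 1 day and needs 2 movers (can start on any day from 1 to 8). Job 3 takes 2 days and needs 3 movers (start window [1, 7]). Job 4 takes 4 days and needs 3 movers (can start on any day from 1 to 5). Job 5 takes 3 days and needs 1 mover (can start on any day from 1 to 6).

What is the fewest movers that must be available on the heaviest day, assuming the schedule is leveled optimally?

Early-start (Job 1@1, Job 2@1, Job 3@1, Job 4@1, Job 5@1) gives peak 14: d1:14  d2:7  d3:4  d4:3  d5:0  d6:0  d7:0  d8:0.
Shift Job 2→2, Job 3→2, Job 4→4, Job 5→3.
Schedule Job 1@1, Job 2@2, Job 3@2, Job 4@4, Job 5@3: d1:5  d2:5  d3:4  d4:4  d5:4  d6:3  d7:3  d8:0 — peak 5.

5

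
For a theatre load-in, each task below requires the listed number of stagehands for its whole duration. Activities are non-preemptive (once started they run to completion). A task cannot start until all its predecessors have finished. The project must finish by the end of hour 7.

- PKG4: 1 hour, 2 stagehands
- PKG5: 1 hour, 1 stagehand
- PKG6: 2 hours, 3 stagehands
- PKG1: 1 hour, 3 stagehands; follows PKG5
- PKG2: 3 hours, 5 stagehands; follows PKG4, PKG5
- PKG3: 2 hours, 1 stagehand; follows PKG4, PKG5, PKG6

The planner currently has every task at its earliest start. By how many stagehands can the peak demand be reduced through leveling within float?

Early-start peak: h1:6  h2:11  h3:6  h4:6  h5:0  h6:0  h7:0 ⇒ 11.
Leveled (PKG4@1, PKG5@2, PKG6@1, PKG1@3, PKG2@5, PKG3@3): h1:5  h2:4  h3:4  h4:1  h5:5  h6:5  h7:5 ⇒ 5.
Reduction 11 − 5 = 6.

6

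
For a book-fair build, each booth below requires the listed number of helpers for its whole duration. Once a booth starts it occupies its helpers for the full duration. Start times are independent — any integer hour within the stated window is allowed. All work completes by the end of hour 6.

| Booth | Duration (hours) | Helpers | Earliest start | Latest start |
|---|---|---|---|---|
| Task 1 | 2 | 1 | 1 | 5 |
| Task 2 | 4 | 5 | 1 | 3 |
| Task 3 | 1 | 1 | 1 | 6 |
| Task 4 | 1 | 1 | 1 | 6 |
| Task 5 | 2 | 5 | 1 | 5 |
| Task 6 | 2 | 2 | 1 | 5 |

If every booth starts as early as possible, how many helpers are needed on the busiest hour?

15

Early-start schedule: Task 1@1, Task 2@1, Task 3@1, Task 4@1, Task 5@1, Task 6@1.
Load per hour: hour 1: 15, hour 2: 13, hour 3: 5, hour 4: 5, hour 5: 0, hour 6: 0.
Peak is 15.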